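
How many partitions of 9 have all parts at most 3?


Using the generating function (1-x)^(-1)(1-x^2)^(-1)(1-x^3)^(-1),
the coefficient of x^9 counts these restricted partitions.
Result = 12

12


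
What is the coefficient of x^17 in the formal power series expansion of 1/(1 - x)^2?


The negative binomial / multiset identity is
1/(1 - x)^r = sum_{k>=0} C(k + r - 1, r - 1) x^k.
Here r = 2 and k = 17, so the coefficient is
C(17 + 1, 1) = C(18, 1)
= 18

18


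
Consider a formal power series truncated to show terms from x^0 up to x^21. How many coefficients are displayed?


From x^0 to x^21 inclusive, the count is 21 - 0 + 1 = 22.

22


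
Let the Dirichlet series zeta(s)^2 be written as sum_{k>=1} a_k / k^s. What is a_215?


The Dirichlet convolution of the constant function 1 with itself gives (1 * 1)(k) = sum_{d | k} 1 = d(k), the number of positive divisors of k.
Since zeta(s) = sum_{k>=1} 1/k^s, we have zeta(s)^2 = sum_{k>=1} d(k)/k^s, so a_k = d(k).
For k = 215: the divisors are 1, 5, 43, 215.
Count = 4.

4


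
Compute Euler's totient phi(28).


phi(n) counts integers in [1, n] coprime to n. Using the multiplicative formula phi(n) = n * prod_{p | n} (1 - 1/p):
28 = 2^2 * 7, so
phi(28) = 28 * (1 - 1/2) * (1 - 1/7) = 12.

12


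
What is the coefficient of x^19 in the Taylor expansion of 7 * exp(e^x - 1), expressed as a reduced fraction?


exp(e^x - 1) = sum_{k>=0} Bell_k x^k / k!, where Bell_k is the k-th Bell number.
So the coefficient of x^19 is 7 * Bell_19 / 19!.
Computing: Bell_19 = 5832742205057 and 19! = 121645100408832000, giving
7 * 5832742205057/121645100408832000 = 5832742205057/17377871486976000.

5832742205057/17377871486976000


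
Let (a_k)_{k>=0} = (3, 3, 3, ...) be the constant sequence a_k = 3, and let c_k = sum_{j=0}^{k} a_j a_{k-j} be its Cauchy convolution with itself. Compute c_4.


Since a_j = 3 for all j >= 0, the convolution sum becomes
c_k = sum_{j=0}^{k} 3 * 3 = 9 * (k + 1).
Equivalently, the generating function of (a_k) is 3/(1 - x) and its square is 9/(1 - x)^2 = sum_{k>=0} 9(k + 1) x^k.
For k = 4: 9 * 5 = 45.

45


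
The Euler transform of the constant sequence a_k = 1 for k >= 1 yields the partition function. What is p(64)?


The Euler transform converts the sequence a_k = 1 into the number of integer partitions.
Using the recurrence or dynamic programming:
p(64) = 1741630

1741630


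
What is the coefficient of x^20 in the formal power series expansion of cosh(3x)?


The Maclaurin series is cosh(t) = sum_{m>=0} t^(2m) / (2m)!, so substituting t = 3x, only even powers of x are nonzero, with coefficient of x^(2m) equal to 3^(2m) / (2m)!.
For x^20 the coefficient is 3^20/20! = 3486784401/2432902008176640000 = 531441/370812682240000.

531441/370812682240000


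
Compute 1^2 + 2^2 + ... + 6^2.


This power sum has a closed form given by Faulhaber's formula
sum_{k=1}^{m} k^p = (1 / (p + 1)) * sum_{j=0}^{p} C(p + 1, j) B_j m^(p + 1 - j),
but for small m direct computation is fastest:
1 + 4 + 9 + 16 + 25 + 36 = 91.

91


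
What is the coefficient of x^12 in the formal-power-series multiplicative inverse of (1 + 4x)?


The inverse is 1/(1 + 4x). Apply the geometric identity 1/(1 - y) = sum_{k>=0} y^k with y = -4x:
1/(1 + 4x) = sum_{k>=0} (-4)^k x^k.
So the coefficient of x^12 is (-4)^12 = 16777216.

16777216


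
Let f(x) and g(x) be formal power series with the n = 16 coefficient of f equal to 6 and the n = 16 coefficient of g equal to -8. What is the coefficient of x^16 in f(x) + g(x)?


Addition of formal power series is termwise.
The coefficient of x^16 in f + g = 6 + -8
= -2

-2


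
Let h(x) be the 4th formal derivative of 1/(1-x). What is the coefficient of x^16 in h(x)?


Differentiating 4 times: d^4/dx^4 [1/(1-x)] = 4!/(1-x)^5.
The expansion 1/(1-x)^5 = sum_{k>=0} C(k+4, 4) x^k, so the coefficient of x^n in 4!/(1-x)^5 is 4! * C(n+4, 4).
For n = 16: 24 * C(20, 4) = 24 * 4845 = 116280

116280


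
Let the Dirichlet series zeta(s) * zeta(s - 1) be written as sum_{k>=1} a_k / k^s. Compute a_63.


Convolution gives a_k = sum_{d | k} d * 1 = sum_{d | k} d = sigma(k), the sum of positive divisors of k.
For k = 63, the divisors are 1, 3, 7, 9, 21, 63, so
sigma(63) = 1 + 3 + 7 + 9 + 21 + 63 = 104.

104


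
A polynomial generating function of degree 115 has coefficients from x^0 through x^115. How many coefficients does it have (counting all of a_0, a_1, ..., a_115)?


A polynomial of degree 115 takes the form a_0 + a_1 x + ... + a_115 x^115.
The number of coefficients is 115 + 1 = 116.

116


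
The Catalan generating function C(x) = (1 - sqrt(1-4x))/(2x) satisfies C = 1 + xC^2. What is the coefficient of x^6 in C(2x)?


Substituting x -> 2x scales the n-th coefficient by 2^n, so [x^6] C(2x) = 2^6 * C_6.
C_6 = C(2*6, 6)/(7) = 924/7 = 132.
So 2^6 * 132 = 64 * 132 = 8448.

8448


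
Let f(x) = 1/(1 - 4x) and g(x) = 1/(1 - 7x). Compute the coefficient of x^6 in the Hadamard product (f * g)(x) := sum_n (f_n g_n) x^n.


f has coefficients f_k = 4^k and g has coefficients g_k = 7^k, so the Hadamard product has coefficient (f*g)_k = 4^k * 7^k = 28^k.
For k = 6: 28^6 = 481890304.

481890304


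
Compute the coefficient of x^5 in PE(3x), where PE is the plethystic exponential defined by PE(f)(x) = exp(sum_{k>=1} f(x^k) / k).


With f(x) = 3x, the exponent is sum_{k>=1} 3 x^k / k = 3 * (-ln(1 - x)). Exponentiating:
PE(3x) = exp(-3 ln(1 - x)) = 1/(1 - x)^3.
By the negative binomial expansion, [x^n] 1/(1 - x)^3 = C(n + 2, 2).
For n = 5: C(7, 2) = 21.

21


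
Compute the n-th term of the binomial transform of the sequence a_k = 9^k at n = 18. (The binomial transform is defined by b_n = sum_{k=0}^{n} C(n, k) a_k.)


With a_k = 9^k, b_n = sum_{k=0}^{n} C(n, k) 9^k = (1 + 9)^n by the binomial theorem.
For n = 18: (1 + 9)^18 = 10^18 = 1000000000000000000.

1000000000000000000


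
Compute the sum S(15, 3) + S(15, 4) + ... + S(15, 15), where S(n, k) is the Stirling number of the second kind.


By definition, S(n, k) counts partitions of an n-set into exactly k nonempty blocks.
Computing row n = 15 for k = 3..15:
S(15, k): 2375101, 42355950, 210766920, 420693273, 408741333, 216627840, 67128490, 12662650, 1479478, 106470, 4550, 105, 1
Sum = 1382942161.

1382942161


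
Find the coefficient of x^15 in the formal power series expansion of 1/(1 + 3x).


Write 1/(1 + c x) = 1/(1 - (-c) x) and apply the geometric-series identity
1/(1 - y) = sum_{k>=0} y^k to get 1/(1 + c x) = sum_{k>=0} (-c)^k x^k.
So the coefficient of x^k is (-c)^k = (-1)^k * c^k.
Here c = 3 and k = 15:
(-3)^15 = -1 * 14348907 = -14348907

-14348907


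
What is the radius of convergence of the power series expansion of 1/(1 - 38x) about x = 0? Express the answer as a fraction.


Expanding 1/(1 - 38x) = sum_{k>=0} 38^k x^k, the series converges when |38x| < 1, i.e., |x| < 1/38.
So the radius of convergence is 1/38 = 1/38.

1/38


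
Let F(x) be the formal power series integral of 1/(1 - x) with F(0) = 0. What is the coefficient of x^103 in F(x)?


1/(1 - x) = sum_{k>=0} x^k. Integrating termwise and using F(0) = 0 gives
F(x) = sum_{k>=0} x^(k+1) / (k+1) = sum_{m>=1} x^m / m = -ln(1 - x).
So the coefficient of x^103 is 1/103 = 1/103.

1/103


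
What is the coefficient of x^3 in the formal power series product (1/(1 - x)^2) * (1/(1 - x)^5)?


Combine the factors: (1/(1 - x)^2) * (1/(1 - x)^5) = 1/(1 - x)^7.
Then use 1/(1 - x)^r = sum_{k>=0} C(k + r - 1, r - 1) x^k with r = 7 and k = 3:
C(9, 6) = 84.

84


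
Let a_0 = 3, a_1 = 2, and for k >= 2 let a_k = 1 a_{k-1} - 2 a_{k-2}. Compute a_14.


Iterating the recurrence forward:
a_0 = 3
a_1 = 2
a_2 = 1*2 - 2*3 = -4
a_3 = 1*-4 - 2*2 = -8
a_4 = 1*-8 - 2*-4 = 0
a_5 = 1*0 - 2*-8 = 16
a_6 = 1*16 - 2*0 = 16
a_7 = 1*16 - 2*16 = -16
a_8 = 1*-16 - 2*16 = -48
a_9 = 1*-48 - 2*-16 = -16
a_10 = 1*-16 - 2*-48 = 80
a_11 = 1*80 - 2*-16 = 112
a_12 = 1*112 - 2*80 = -48
a_13 = 1*-48 - 2*112 = -272
a_14 = 1*-272 - 2*-48 = -176
So a_14 = -176.

-176


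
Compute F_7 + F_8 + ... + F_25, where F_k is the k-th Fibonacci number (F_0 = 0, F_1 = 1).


Use the identity sum_{k=0}^{N} F_k = F_{N+2} - 1 (which follows from F_{k+2} - F_{k+1} = F_k). Then
sum_{k=7}^{25} F_k = (F_{27} - 1) - (F_{8} - 1) = F_{27} - F_{8}.
Computing: F_{27} = 196418, F_{8} = 21, so
Sum = 196418 - 21 = 196397.

196397


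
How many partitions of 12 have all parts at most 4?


Using the generating function (1-x)^(-1)(1-x^2)^(-1)...(1-x^4)^(-1),
the coefficient of x^12 counts these restricted partitions.
Result = 34

34


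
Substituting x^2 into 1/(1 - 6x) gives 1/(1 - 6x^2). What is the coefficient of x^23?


Since 1/(1 - 6x^2) only has even powers of x,
the coefficient of x^23 (odd) is 0.

0


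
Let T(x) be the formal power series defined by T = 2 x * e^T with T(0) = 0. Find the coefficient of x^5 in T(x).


Apply the Lagrange inversion formula: if T = 2 x * phi(T) with phi(t) = e^t, then
[x^n] T = 2^n * (1/n) [t^(n-1)] phi(t)^n = 2^n * (1/n) [t^(n-1)] e^(n t) = 2^n * (1/n) * n^(n-1) / (n-1)! = 2^n * n^(n-1) / n!.
When c = 1 this is the Cayley count of rooted labeled trees on n vertices, divided by n!.
For n = 5: 2^5 * 5^4 / 5! = 32 * 625/120 = 500/3.

500/3


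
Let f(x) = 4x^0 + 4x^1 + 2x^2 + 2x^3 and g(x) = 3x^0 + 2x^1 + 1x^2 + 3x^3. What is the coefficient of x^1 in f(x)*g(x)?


Cauchy product at x^1:
4*2 + 4*3
= 20

20


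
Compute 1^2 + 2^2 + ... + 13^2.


This power sum has a closed form given by Faulhaber's formula
sum_{k=1}^{m} k^p = (1 / (p + 1)) * sum_{j=0}^{p} C(p + 1, j) B_j m^(p + 1 - j),
but for small m direct computation is fastest:
1 + 4 + 9 + 16 + 25 + 36 + 49 + 64 + 81 + 100 + 121 + 144 + 169 = 819.

819


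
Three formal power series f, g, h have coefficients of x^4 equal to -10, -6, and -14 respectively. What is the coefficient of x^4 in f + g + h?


Series addition is componentwise:
-10 + -6 + -14
= -30

-30


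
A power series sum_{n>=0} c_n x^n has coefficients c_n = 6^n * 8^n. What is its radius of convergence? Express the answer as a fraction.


By the root test (Cauchy-Hadamard), the radius is R = 1 / limsup_n |c_n|^(1/n).
Here |c_n|^(1/n) = (6^n * 8^n)^(1/n) = 6 * 8 = 48 for all n.
So R = 1/48 = 1/48.

1/48


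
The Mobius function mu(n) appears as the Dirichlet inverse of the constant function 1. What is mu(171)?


171 has a squared prime factor, so mu(171) = 0.
Factorization reveals a repeated prime.

0


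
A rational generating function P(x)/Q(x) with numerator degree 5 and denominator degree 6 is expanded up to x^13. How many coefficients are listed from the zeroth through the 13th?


Expanding up to x^13 gives the coefficients for x^0, x^1, ..., x^13.
That is 13 + 1 = 14 coefficients in total.

14


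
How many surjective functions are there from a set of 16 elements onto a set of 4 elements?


By inclusion-exclusion on which target elements are missed, the number of surjections from an n-set onto a k-set is
surj(n, k) = sum_{j=0}^{k} (-1)^j C(k, j) (k - j)^n.
Equivalently surj(n, k) = k! * S(n, k), where S(n, k) is the Stirling number of the second kind.
For n = 16, k = 4:
S(16, 4) = 171798901, so
surj = 4! * 171798901 = 24 * 171798901 = 4123173624.

4123173624


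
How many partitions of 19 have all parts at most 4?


Using the generating function (1-x)^(-1)(1-x^2)^(-1)...(1-x^4)^(-1),
the coefficient of x^19 counts these restricted partitions.
Result = 94

94


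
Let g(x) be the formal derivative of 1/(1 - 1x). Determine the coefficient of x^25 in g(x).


Differentiate termwise: d/dx sum_{k>=0} 1^k x^k = sum_{k>=1} k 1^k x^(k-1) = sum_{j>=0} (j+1) 1^(j+1) x^j.
Equivalently, d/dx [1/(1 - 1x)] = 1/(1 - 1x)^2.
For j = 25: 26 * 1^26 = 26 * 1 = 26.

26


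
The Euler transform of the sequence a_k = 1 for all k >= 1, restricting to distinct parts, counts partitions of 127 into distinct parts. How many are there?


Partitions of 127 into distinct parts can be computed via generating function.
Product (1+x)(1+x^2)(1+x^3)...
The coefficient of x^127 = 3725410

3725410


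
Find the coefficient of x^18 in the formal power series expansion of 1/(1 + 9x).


Write 1/(1 + c x) = 1/(1 - (-c) x) and apply the geometric-series identity
1/(1 - y) = sum_{k>=0} y^k to get 1/(1 + c x) = sum_{k>=0} (-c)^k x^k.
So the coefficient of x^k is (-c)^k = (-1)^k * c^k.
Here c = 9 and k = 18:
(-9)^18 = 1 * 150094635296999121 = 150094635296999121

150094635296999121


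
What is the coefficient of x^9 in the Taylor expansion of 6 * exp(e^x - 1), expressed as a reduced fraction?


exp(e^x - 1) = sum_{k>=0} Bell_k x^k / k!, where Bell_k is the k-th Bell number.
So the coefficient of x^9 is 6 * Bell_9 / 9!.
Computing: Bell_9 = 21147 and 9! = 362880, giving
6 * 21147/362880 = 1007/2880.

1007/2880


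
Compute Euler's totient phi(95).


phi(n) counts integers in [1, n] coprime to n. Using the multiplicative formula phi(n) = n * prod_{p | n} (1 - 1/p):
95 = 5 * 19, so
phi(95) = 95 * (1 - 1/5) * (1 - 1/19) = 72.

72


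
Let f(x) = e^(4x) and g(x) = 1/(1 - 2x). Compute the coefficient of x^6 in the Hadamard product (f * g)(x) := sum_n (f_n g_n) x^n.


Expanding: f_k = 4^k/k! (from e^(4x)) and g_k = 2^k (from 1/(1 - 2x)). So the Hadamard coefficient (f * g)_k = 4^k 2^k / k! = (8)^k / k!.
For k = 6: 8^6/6! = 262144/720 = 16384/45.

16384/45


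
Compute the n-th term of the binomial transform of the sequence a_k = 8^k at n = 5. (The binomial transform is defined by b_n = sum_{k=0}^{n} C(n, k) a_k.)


With a_k = 8^k, b_n = sum_{k=0}^{n} C(n, k) 8^k = (1 + 8)^n by the binomial theorem.
For n = 5: (1 + 8)^5 = 9^5 = 59049.

59049


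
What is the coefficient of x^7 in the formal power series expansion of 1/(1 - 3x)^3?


The general identity 1/(1 - c x)^r = sum_{k>=0} c^k C(k + r - 1, r - 1) x^k follows by substituting y = c x into 1/(1 - y)^r = sum_{k>=0} C(k + r - 1, r - 1) y^k.
For c = 3, r = 3, k = 7:
3^7 * C(9, 2) = 2187 * 36 = 78732.

78732


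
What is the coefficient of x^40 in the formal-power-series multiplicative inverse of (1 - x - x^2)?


Let the inverse be f(x) = sum_{k>=0} a_k x^k. From f(x) * (1 - x - x^2) = 1 and matching coefficients:
 x^0: a_0 = 1.
 x^1: a_1 - a_0 = 0, so a_1 = 1.
 x^k (k >= 2): a_k - a_{k-1} - a_{k-2} = 0, i.e. a_k = a_{k-1} + a_{k-2}.
This is the Fibonacci-type recurrence shifted so that a_0 = a_1 = 1.
Iterating: a_0=1, a_1=1, a_2=2, a_3=3, a_4=5, a_5=8, a_6=13, a_7=21, a_8=34, a_9=55, ...
a_40 = 165580141.

165580141


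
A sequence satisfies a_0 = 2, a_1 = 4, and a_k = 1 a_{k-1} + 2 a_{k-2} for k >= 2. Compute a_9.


The characteristic equation is t^2 - 1 t - 2 = 0, with roots r_1 = 2 and r_2 = -1 (so c_1 = r_1 + r_2, c_2 = -r_1 r_2 as required).
One can use the closed form a_n = A r_1^n + B r_2^n, but direct iteration is more reliable:
a_0 = 2, a_1 = 4, a_2 = 8, a_3 = 16, a_4 = 32, a_5 = 64, a_6 = 128, a_7 = 256, a_8 = 512, a_9 = 1024.
So a_9 = 1024.

1024


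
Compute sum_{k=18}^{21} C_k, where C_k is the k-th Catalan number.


C_18 through C_21: 477638700, 1767263190, 6564120420, 24466267020
Sum = 477638700 + 1767263190 + 6564120420 + 24466267020
= 33275289330

33275289330


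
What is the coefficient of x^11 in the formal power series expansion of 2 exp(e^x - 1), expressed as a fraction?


exp(e^x - 1) is the exponential generating function for the Bell numbers Bell_k: exp(e^x - 1) = sum_{k>=0} Bell_k x^k / k!.
So the coefficient of x^11 in 2 exp(e^x - 1) is 2 Bell_11 / 11!.
Computing: Bell_11 = 678570 and 11! = 39916800, giving
2 * 678570/39916800 = 22619/665280.

22619/665280


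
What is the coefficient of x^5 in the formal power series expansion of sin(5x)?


The Maclaurin series is sin(t) = sum_{k>=0} (-1)^k t^(2k+1) / (2k+1)!, so substituting t = 5x, only odd powers of x are nonzero, with coefficient of x^(2k+1) equal to (-1)^k 5^(2k+1) / (2k+1)!.
Write 5 = 2*2 + 1, giving the coefficient (-1)^2 * 5^5 / 5! = 3125/120 = 625/24.

625/24


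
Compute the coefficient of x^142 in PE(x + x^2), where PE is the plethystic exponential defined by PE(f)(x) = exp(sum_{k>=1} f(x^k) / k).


With f(x) = x + x^2, the exponent is sum_{k>=1} (x^k + x^(2k)) / k = -ln(1 - x) - ln(1 - x^2). Exponentiating:
PE(x + x^2) = 1 / ((1 - x)(1 - x^2)).
This is the generating function for partitions of n into parts of size 1 or 2. The number of 2's can be any j in 0..71, and the rest are 1's, so
[x^142] = floor(142/2) + 1 = 72.

72


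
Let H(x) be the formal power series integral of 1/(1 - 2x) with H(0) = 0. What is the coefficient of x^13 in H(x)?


1/(1 - 2x) = sum_{k>=0} 2^k x^k. Integrating termwise with H(0) = 0:
H(x) = sum_{k>=0} 2^k x^(k+1) / (k+1) = sum_{m>=1} 2^(m-1) x^m / m.
For m = 13: 2^12/13 = 4096/13 = 4096/13.

4096/13


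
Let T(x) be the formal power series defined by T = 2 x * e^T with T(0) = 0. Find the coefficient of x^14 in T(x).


Apply the Lagrange inversion formula: if T = 2 x * phi(T) with phi(t) = e^t, then
[x^n] T = 2^n * (1/n) [t^(n-1)] phi(t)^n = 2^n * (1/n) [t^(n-1)] e^(n t) = 2^n * (1/n) * n^(n-1) / (n-1)! = 2^n * n^(n-1) / n!.
When c = 1 this is the Cayley count of rooted labeled trees on n vertices, divided by n!.
For n = 14: 2^14 * 14^13 / 14! = 16384 * 793714773254144/87178291200 = 129586085429248/868725.

129586085429248/868725


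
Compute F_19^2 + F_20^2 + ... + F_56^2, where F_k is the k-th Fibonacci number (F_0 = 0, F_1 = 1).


There is a standard identity sum_{k=0}^{N} F_k^2 = F_N * F_{N+1} (proved inductively from the telescoping relation F_k^2 = F_k F_{k+1} - F_{k-1} F_k). Then
sum_{k=19}^{56} F_k^2 = F_56 F_57 - F_18 F_19.
Computing: F_56 = 225851433717, F_57 = 365435296162, F_18 = 2584, F_19 = 4181.
Sum = 225851433717 * 365435296162 - 2584 * 4181 = 82534085568984196690450.

82534085568984196690450


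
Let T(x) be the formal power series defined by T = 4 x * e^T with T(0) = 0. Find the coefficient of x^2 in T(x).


Apply the Lagrange inversion formula: if T = 4 x * phi(T) with phi(t) = e^t, then
[x^n] T = 4^n * (1/n) [t^(n-1)] phi(t)^n = 4^n * (1/n) [t^(n-1)] e^(n t) = 4^n * (1/n) * n^(n-1) / (n-1)! = 4^n * n^(n-1) / n!.
When c = 1 this is the Cayley count of rooted labeled trees on n vertices, divided by n!.
For n = 2: 4^2 * 2^1 / 2! = 16 * 2/2 = 16.

16


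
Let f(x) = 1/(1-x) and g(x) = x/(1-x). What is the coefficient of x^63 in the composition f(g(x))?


First simplify the composition: f(g(x)) = 1/(1 - x/(1-x)) = (1-x)/((1-x) - x) = (1-x)/(1-2x).
Now extract the coefficient. Write (1-x)/(1-2x) = 1/(1-2x) - x/(1-2x).
The coefficient of x^n in 1/(1-2x) is 2^n, and in x/(1-2x) is 2^(n-1) (for n >= 1).
So the coefficient of x^63 is 2^63 - 2^62 = 9223372036854775808 - 4611686018427387904 = 4611686018427387904.

4611686018427387904


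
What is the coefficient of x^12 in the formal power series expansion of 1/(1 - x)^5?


The negative binomial / multiset identity is
1/(1 - x)^r = sum_{k>=0} C(k + r - 1, r - 1) x^k.
Here r = 5 and k = 12, so the coefficient is
C(12 + 4, 4) = C(16, 4)
= 1820

1820


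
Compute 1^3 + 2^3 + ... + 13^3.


This power sum has a closed form given by Faulhaber's formula
sum_{k=1}^{m} k^p = (1 / (p + 1)) * sum_{j=0}^{p} C(p + 1, j) B_j m^(p + 1 - j),
but for small m direct computation is fastest:
1 + 8 + 27 + 64 + 125 + 216 + 343 + 512 + 729 + 1000 + 1331 + 1728 + 2197 = 8281.

8281


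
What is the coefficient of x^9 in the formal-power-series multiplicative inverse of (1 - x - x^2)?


Let the inverse be f(x) = sum_{k>=0} a_k x^k. From f(x) * (1 - x - x^2) = 1 and matching coefficients:
 x^0: a_0 = 1.
 x^1: a_1 - a_0 = 0, so a_1 = 1.
 x^k (k >= 2): a_k - a_{k-1} - a_{k-2} = 0, i.e. a_k = a_{k-1} + a_{k-2}.
This is the Fibonacci-type recurrence shifted so that a_0 = a_1 = 1.
Iterating: a_0=1, a_1=1, a_2=2, a_3=3, a_4=5, a_5=8, a_6=13, a_7=21, a_8=34, a_9=55
a_9 = 55.

55


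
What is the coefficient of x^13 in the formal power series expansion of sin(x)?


The Maclaurin series is sin(t) = sum_{k>=0} (-1)^k t^(2k+1) / (2k+1)!, so substituting t = x, only odd powers of x are nonzero, with coefficient of x^(2k+1) equal to (-1)^k / (2k+1)!.
Write 13 = 2*6 + 1, giving the coefficient (-1)^6 / 13! = 1/6227020800 = 1/6227020800.

1/6227020800


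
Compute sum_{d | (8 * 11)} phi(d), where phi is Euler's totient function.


First, 8 * 11 = 88. One classical identity is sum_{d | n} phi(d) = n (each k in [1, n] has a unique gcd with n, and among the k's with gcd(k, n) = n/d there are phi(d) of them). So the sum equals 88. We also verify directly:
Divisors of 88: 1, 2, 4, 8, 11, 22, 44, 88.
phi values: 1, 1, 2, 4, 10, 10, 20, 40.
Sum = 88.

88


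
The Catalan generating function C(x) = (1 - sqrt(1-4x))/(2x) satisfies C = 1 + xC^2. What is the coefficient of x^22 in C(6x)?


Substituting x -> 6x scales the n-th coefficient by 6^n, so [x^22] C(6x) = 6^22 * C_22.
C_22 = C(2*22, 22)/(23) = 2104098963720/23 = 91482563640.
So 6^22 * 91482563640 = 131621703842267136 * 91482563640 = 12041090898155435791000535040.

12041090898155435791000535040


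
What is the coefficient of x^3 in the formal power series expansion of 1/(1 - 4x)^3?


The general identity 1/(1 - c x)^r = sum_{k>=0} c^k C(k + r - 1, r - 1) x^k follows by substituting y = c x into 1/(1 - y)^r = sum_{k>=0} C(k + r - 1, r - 1) y^k.
For c = 4, r = 3, k = 3:
4^3 * C(5, 2) = 64 * 10 = 640.

640


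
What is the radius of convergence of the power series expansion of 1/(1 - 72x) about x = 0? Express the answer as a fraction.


Expanding 1/(1 - 72x) = sum_{k>=0} 72^k x^k, the series converges when |72x| < 1, i.e., |x| < 1/72.
So the radius of convergence is 1/72 = 1/72.

1/72


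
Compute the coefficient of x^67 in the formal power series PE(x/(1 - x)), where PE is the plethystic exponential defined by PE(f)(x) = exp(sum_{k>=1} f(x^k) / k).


For f(x) = x/(1 - x) we have
sum_{k>=1} f(x^k) / k = sum_{k>=1} (1/k) * x^k / (1 - x^k) = sum_{k, m >= 1} x^(k m) / k,
which after exponentiating simplifies to
PE(x/(1 - x)) = prod_{k>=1} 1 / (1 - x^k).
This is the generating function for the partition function p(n), so the coefficient of x^67 is p(67).
Computing p(67) by dynamic programming over parts 1, 2, ..., 67: p(67) = 2679689.

2679689


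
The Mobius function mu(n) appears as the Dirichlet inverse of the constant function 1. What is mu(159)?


159 = 3 * 53 (all distinct primes).
mu(159) = (-1)^2 = 1

1


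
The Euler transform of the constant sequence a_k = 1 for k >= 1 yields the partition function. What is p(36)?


The Euler transform converts the sequence a_k = 1 into the number of integer partitions.
Using the recurrence or dynamic programming:
p(36) = 17977

17977


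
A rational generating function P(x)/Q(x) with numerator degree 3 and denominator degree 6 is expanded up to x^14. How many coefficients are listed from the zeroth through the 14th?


Expanding up to x^14 gives the coefficients for x^0, x^1, ..., x^14.
That is 14 + 1 = 15 coefficients in total.

15


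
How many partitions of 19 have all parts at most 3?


Using the generating function (1-x)^(-1)(1-x^2)^(-1)(1-x^3)^(-1),
the coefficient of x^19 counts these restricted partitions.
Result = 40

40


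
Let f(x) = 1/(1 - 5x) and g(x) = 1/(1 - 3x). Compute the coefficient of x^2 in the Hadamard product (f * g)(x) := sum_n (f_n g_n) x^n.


f has coefficients f_k = 5^k and g has coefficients g_k = 3^k, so the Hadamard product has coefficient (f*g)_k = 5^k * 3^k = 15^k.
For k = 2: 15^2 = 225.

225


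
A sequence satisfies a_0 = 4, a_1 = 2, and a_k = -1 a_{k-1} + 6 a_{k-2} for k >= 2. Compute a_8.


The characteristic equation is t^2 + 1 t - 6 = 0, with roots r_1 = 2 and r_2 = -3 (so c_1 = r_1 + r_2, c_2 = -r_1 r_2 as required).
One can use the closed form a_n = A r_1^n + B r_2^n, but direct iteration is more reliable:
a_0 = 4, a_1 = 2, a_2 = 22, a_3 = -10, a_4 = 142, a_5 = -202, a_6 = 1054, a_7 = -2266, a_8 = 8590.
So a_8 = 8590.

8590


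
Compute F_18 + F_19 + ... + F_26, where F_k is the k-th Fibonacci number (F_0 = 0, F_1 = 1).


Use the identity sum_{k=0}^{N} F_k = F_{N+2} - 1 (which follows from F_{k+2} - F_{k+1} = F_k). Then
sum_{k=18}^{26} F_k = (F_{28} - 1) - (F_{19} - 1) = F_{28} - F_{19}.
Computing: F_{28} = 317811, F_{19} = 4181, so
Sum = 317811 - 4181 = 313630.

313630


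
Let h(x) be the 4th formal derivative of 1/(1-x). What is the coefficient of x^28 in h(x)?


Differentiating 4 times: d^4/dx^4 [1/(1-x)] = 4!/(1-x)^5.
The expansion 1/(1-x)^5 = sum_{k>=0} C(k+4, 4) x^k, so the coefficient of x^n in 4!/(1-x)^5 is 4! * C(n+4, 4).
For n = 28: 24 * C(32, 4) = 24 * 35960 = 863040

863040


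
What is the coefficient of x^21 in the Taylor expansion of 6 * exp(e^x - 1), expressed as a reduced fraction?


exp(e^x - 1) = sum_{k>=0} Bell_k x^k / k!, where Bell_k is the k-th Bell number.
So the coefficient of x^21 is 6 * Bell_21 / 21!.
Computing: Bell_21 = 474869816156751 and 21! = 51090942171709440000, giving
6 * 474869816156751/51090942171709440000 = 158289938718917/2838385676206080000.

158289938718917/2838385676206080000


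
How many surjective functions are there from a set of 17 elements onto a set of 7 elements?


By inclusion-exclusion on which target elements are missed, the number of surjections from an n-set onto a k-set is
surj(n, k) = sum_{j=0}^{k} (-1)^j C(k, j) (k - j)^n.
Equivalently surj(n, k) = k! * S(n, k), where S(n, k) is the Stirling number of the second kind.
For n = 17, k = 7:
S(17, 7) = 25708104786, so
surj = 7! * 25708104786 = 5040 * 25708104786 = 129568848121440.

129568848121440


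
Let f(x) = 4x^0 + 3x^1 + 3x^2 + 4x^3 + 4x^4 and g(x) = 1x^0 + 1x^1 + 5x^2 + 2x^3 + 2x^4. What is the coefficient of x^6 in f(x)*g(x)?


Cauchy product at x^6:
3*2 + 4*2 + 4*5
= 34

34


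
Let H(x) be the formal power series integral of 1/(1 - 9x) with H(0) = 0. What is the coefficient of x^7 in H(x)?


1/(1 - 9x) = sum_{k>=0} 9^k x^k. Integrating termwise with H(0) = 0:
H(x) = sum_{k>=0} 9^k x^(k+1) / (k+1) = sum_{m>=1} 9^(m-1) x^m / m.
For m = 7: 9^6/7 = 531441/7 = 531441/7.

531441/7


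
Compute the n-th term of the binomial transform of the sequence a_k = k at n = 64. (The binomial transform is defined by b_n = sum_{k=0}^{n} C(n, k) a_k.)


With a_k = k, b_n = sum_{k=0}^{n} C(n, k) k. Using k * C(n, k) = n * C(n-1, k-1) gives b_n = n * sum_{k>=1} C(n-1, k-1) = n * 2^(n-1).
For n = 64: 64 * 2^63 = 64 * 9223372036854775808 = 590295810358705651712.

590295810358705651712


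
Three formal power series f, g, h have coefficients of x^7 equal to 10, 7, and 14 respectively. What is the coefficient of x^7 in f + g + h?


Series addition is componentwise:
10 + 7 + 14
= 31

31


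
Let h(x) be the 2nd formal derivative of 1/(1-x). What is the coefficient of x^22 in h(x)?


Differentiating 2 times: d^2/dx^2 [1/(1-x)] = 2!/(1-x)^3.
The expansion 1/(1-x)^3 = sum_{k>=0} C(k+2, 2) x^k, so the coefficient of x^n in 2!/(1-x)^3 is 2! * C(n+2, 2).
For n = 22: 2 * C(24, 2) = 2 * 276 = 552

552


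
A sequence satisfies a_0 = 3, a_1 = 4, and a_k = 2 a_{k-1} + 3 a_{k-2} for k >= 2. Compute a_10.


The characteristic equation is t^2 - 2 t - 3 = 0, with roots r_1 = 3 and r_2 = -1 (so c_1 = r_1 + r_2, c_2 = -r_1 r_2 as required).
One can use the closed form a_n = A r_1^n + B r_2^n, but direct iteration is more reliable:
a_0 = 3, a_1 = 4, a_2 = 17, a_3 = 46, a_4 = 143, a_5 = 424, a_6 = 1277, a_7 = 3826, a_8 = 11483, a_9 = 34444, a_10 = 103337.
So a_10 = 103337.

103337


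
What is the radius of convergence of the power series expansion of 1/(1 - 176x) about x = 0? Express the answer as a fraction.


Expanding 1/(1 - 176x) = sum_{k>=0} 176^k x^k, the series converges when |176x| < 1, i.e., |x| < 1/176.
So the radius of convergence is 1/176 = 1/176.

1/176


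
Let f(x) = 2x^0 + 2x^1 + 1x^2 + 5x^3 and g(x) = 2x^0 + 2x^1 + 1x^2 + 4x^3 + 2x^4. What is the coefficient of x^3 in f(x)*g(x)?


Cauchy product at x^3:
2*4 + 2*1 + 1*2 + 5*2
= 22

22


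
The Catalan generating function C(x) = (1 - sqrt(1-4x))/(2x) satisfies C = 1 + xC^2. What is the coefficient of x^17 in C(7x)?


Substituting x -> 7x scales the n-th coefficient by 7^n, so [x^17] C(7x) = 7^17 * C_17.
C_17 = C(2*17, 17)/(18) = 2333606220/18 = 129644790.
So 7^17 * 129644790 = 232630513987207 * 129644790 = 30159334133463514201530.

30159334133463514201530


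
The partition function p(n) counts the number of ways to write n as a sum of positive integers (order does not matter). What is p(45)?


Using the generating function prod_{k>=1} 1/(1-x^k), we compute p(45).
By dynamic programming over parts 1 through 45:
p(45) = 89134

89134


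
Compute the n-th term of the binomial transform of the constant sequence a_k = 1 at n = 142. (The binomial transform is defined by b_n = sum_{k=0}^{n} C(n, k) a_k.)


With a_k = 1 for all k, b_n = sum_{k=0}^{n} C(n, k) = 2^n by the binomial theorem.
For n = 142: 2^142 = 5575186299632655785383929568162090376495104.

5575186299632655785383929568162090376495104


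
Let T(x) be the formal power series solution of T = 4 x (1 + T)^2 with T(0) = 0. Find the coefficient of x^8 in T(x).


Apply the Lagrange inversion formula: if T = 4 x * phi(T) with phi(t) = (1 + t)^2, then [x^n] T = 4^n * (1/n) [t^(n-1)] phi(t)^n = 4^n * (1/n) [t^(n-1)] (1 + t)^(2n) = 4^n * (1/n) C(2n, n-1).
Using the identity C(2n, n-1) = C(2n, n) * n / (n+1), the unscaled factor equals C(2n, n) / (n+1) = C_n, the n-th Catalan number.
For n = 8: C_8 = C(16, 8) / 9 = 12870/9 = 1430.
With the 4^8 = 65536 factor, the coefficient is 65536 * 1430 = 93716480.

93716480


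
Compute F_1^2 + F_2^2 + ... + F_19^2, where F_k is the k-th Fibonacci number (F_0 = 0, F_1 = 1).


There is a standard identity sum_{k=0}^{N} F_k^2 = F_N * F_{N+1} (proved inductively from the telescoping relation F_k^2 = F_k F_{k+1} - F_{k-1} F_k). Then
sum_{k=1}^{19} F_k^2 = F_19 F_20 - F_0 F_1.
Computing: F_19 = 4181, F_20 = 6765, F_0 = 0, F_1 = 1.
Sum = 4181 * 6765 - 0 * 1 = 28284465.

28284465


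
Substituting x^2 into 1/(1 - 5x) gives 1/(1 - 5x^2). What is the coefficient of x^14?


The coefficient of x^(2m) in 1/(1 - 5x^2) is 5^m.
With n = 14 = 2*7, the coefficient is 5^7 = 78125.

78125


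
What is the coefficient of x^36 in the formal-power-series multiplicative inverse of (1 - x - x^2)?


Let the inverse be f(x) = sum_{k>=0} a_k x^k. From f(x) * (1 - x - x^2) = 1 and matching coefficients:
 x^0: a_0 = 1.
 x^1: a_1 - a_0 = 0, so a_1 = 1.
 x^k (k >= 2): a_k - a_{k-1} - a_{k-2} = 0, i.e. a_k = a_{k-1} + a_{k-2}.
This is the Fibonacci-type recurrence shifted so that a_0 = a_1 = 1.
Iterating: a_0=1, a_1=1, a_2=2, a_3=3, a_4=5, a_5=8, a_6=13, a_7=21, a_8=34, a_9=55, ...
a_36 = 24157817.

24157817


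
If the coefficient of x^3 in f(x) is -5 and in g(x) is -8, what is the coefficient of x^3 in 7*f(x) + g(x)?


Scalar multiplication scales coefficients: 7 * -5 = -35.
Then add the g coefficient: -35 + -8
= -43

-43


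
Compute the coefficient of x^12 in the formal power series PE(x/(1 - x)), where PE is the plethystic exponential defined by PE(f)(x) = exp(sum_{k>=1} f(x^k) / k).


For f(x) = x/(1 - x) we have
sum_{k>=1} f(x^k) / k = sum_{k>=1} (1/k) * x^k / (1 - x^k) = sum_{k, m >= 1} x^(k m) / k,
which after exponentiating simplifies to
PE(x/(1 - x)) = prod_{k>=1} 1 / (1 - x^k).
This is the generating function for the partition function p(n), so the coefficient of x^12 is p(12).
Computing p(12) by dynamic programming over parts 1, 2, ..., 12: p(12) = 77.

77


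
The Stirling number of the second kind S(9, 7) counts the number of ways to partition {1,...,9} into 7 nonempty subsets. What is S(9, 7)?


Using the explicit formula S(n,k) = (1/k!) sum_{j=0}^{k} (-1)^(k-j) C(k,j) j^n:
S(9, 7) = 462
Equivalently, S(n,k) is n! times the coefficient of x^n in the EGF (e^x - 1)^k / k!.

462


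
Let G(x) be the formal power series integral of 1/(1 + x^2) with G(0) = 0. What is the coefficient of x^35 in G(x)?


1/(1 + x^2) = sum_{j>=0} (-1)^j x^(2j). Integrating termwise with G(0) = 0:
G(x) = sum_{j>=0} (-1)^j x^(2j+1) / (2j+1) = arctan(x).
Only odd powers are nonzero. For x^35 write 35 = 2*17 + 1, giving
(-1)^17 / 35 = -1/35 = -1/35.

-1/35


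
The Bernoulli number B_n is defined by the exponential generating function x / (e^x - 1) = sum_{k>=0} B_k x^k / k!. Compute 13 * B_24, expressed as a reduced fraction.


Bernoulli numbers can also be computed recursively via B_0 = 1 and sum_{j=0}^{m} C(m+1, j) B_j = 0 for m >= 1. Odd-index Bernoulli numbers vanish for k >= 3.
Computing B_24 = -236364091/2730, so 13 * B_24 = 13 * -236364091/2730 = -236364091/210.

-236364091/210


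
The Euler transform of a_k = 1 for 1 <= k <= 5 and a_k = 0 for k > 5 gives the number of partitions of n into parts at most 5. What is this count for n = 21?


Partitions of 21 into parts at most 5:
Using generating function (1-x)^(-1)(1-x^2)^(-1)...(1-x^5)^(-1),
the coefficient of x^21 = 221

221


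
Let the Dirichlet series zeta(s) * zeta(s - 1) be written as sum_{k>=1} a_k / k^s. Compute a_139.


Convolution gives a_k = sum_{d | k} d * 1 = sum_{d | k} d = sigma(k), the sum of positive divisors of k.
For k = 139, the divisors are 1, 139, so
sigma(139) = 1 + 139 = 140.

140


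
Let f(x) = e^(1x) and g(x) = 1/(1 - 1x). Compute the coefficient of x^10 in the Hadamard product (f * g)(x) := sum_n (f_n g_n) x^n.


Expanding: f_k = 1^k/k! (from e^(1x)) and g_k = 1^k (from 1/(1 - 1x)). So the Hadamard coefficient (f * g)_k = 1^k 1^k / k! = (1)^k / k!.
For k = 10: 1^10/10! = 1/3628800 = 1/3628800.

1/3628800


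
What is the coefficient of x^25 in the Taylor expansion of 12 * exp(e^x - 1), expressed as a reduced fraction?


exp(e^x - 1) = sum_{k>=0} Bell_k x^k / k!, where Bell_k is the k-th Bell number.
So the coefficient of x^25 is 12 * Bell_25 / 25!.
Computing: Bell_25 = 4638590332229999353 and 25! = 15511210043330985984000000, giving
12 * 4638590332229999353/15511210043330985984000000 = 356814640940769181/99430833611096064000000.

356814640940769181/99430833611096064000000


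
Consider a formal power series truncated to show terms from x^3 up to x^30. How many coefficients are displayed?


From x^3 to x^30 inclusive, the count is 30 - 3 + 1 = 28.

28


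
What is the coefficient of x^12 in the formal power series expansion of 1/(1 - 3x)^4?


The general identity 1/(1 - c x)^r = sum_{k>=0} c^k C(k + r - 1, r - 1) x^k follows by substituting y = c x into 1/(1 - y)^r = sum_{k>=0} C(k + r - 1, r - 1) y^k.
For c = 3, r = 4, k = 12:
3^12 * C(15, 3) = 531441 * 455 = 241805655.

241805655


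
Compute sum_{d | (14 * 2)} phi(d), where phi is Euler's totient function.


First, 14 * 2 = 28. One classical identity is sum_{d | n} phi(d) = n (each k in [1, n] has a unique gcd with n, and among the k's with gcd(k, n) = n/d there are phi(d) of them). So the sum equals 28. We also verify directly:
Divisors of 28: 1, 2, 4, 7, 14, 28.
phi values: 1, 1, 2, 6, 6, 12.
Sum = 28.

28


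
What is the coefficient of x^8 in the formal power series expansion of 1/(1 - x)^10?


The negative binomial / multiset identity is
1/(1 - x)^r = sum_{k>=0} C(k + r - 1, r - 1) x^k.
Here r = 10 and k = 8, so the coefficient is
C(8 + 9, 9) = C(17, 9)
= 24310

24310


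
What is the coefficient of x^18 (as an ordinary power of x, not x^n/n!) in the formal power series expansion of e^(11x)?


The exponential series is e^y = sum_{k>=0} y^k / k!. Substituting y = 11x gives
e^(11x) = sum_{k>=0} 11^k x^k / k!.
So the coefficient of x^n is a^n/n! with a = 11, n = 18:
11^18 / 18! = 5559917313492231481/6402373705728000 = 505447028499293771/582033973248000

505447028499293771/582033973248000


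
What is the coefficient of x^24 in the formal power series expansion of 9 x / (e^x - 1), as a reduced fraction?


The exponential generating function for Bernoulli numbers is
x / (e^x - 1) = sum_{k>=0} B_k x^k / k!.
So the coefficient of x^24 in 9 x / (e^x - 1) is 9 B_24 / 24!.
Computing: B_24 = -236364091/2730, 24! = 620448401733239439360000, giving
9 * -236364091/2730 / 620448401733239439360000 = -236364091/188202681859082629939200000.

-236364091/188202681859082629939200000


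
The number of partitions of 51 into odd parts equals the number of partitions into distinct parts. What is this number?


Computing partitions of 51 into odd parts (1, 3, 5, ...):
Using the generating function prod_{k>=0} 1/(1-x^(2k+1)),
the count is 4097

4097


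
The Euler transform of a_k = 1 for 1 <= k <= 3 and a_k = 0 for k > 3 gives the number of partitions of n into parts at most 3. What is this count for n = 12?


Partitions of 12 into parts at most 3:
Using generating function (1-x)^(-1)(1-x^2)^(-1)(1-x^3)^(-1),
the coefficient of x^12 = 19

19


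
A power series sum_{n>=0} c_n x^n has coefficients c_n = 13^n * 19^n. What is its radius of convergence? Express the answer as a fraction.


By the root test (Cauchy-Hadamard), the radius is R = 1 / limsup_n |c_n|^(1/n).
Here |c_n|^(1/n) = (13^n * 19^n)^(1/n) = 13 * 19 = 247 for all n.
So R = 1/247 = 1/247.

1/247


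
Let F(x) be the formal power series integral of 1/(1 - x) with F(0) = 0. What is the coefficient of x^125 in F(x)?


1/(1 - x) = sum_{k>=0} x^k. Integrating termwise and using F(0) = 0 gives
F(x) = sum_{k>=0} x^(k+1) / (k+1) = sum_{m>=1} x^m / m = -ln(1 - x).
So the coefficient of x^125 is 1/125 = 1/125.

1/125


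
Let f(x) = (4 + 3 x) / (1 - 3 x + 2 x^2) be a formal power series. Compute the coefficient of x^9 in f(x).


Write f(x) = sum_{k>=0} a_k x^k. Multiplying both sides by 1 - 3 x + 2 x^2 gives
(1 - 3 x + 2 x^2) sum_{k>=0} a_k x^k = 4 + 3 x.
Matching coefficients:
 x^0: a_0 = 4
 x^1: a_1 - 3 a_0 = 3  =>  a_1 = 3*4 + 3 = 15
 x^k (k >= 2): a_k = 3 a_{k-1} - 2 a_{k-2}.
Iterating: a_2 = 37, a_3 = 81, a_4 = 169, a_5 = 345, a_6 = 697, a_7 = 1401, a_8 = 2809, a_9 = 5625.
So the coefficient of x^9 is 5625.

5625


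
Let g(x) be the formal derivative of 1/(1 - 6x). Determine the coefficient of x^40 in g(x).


Differentiate termwise: d/dx sum_{k>=0} 6^k x^k = sum_{k>=1} k 6^k x^(k-1) = sum_{j>=0} (j+1) 6^(j+1) x^j.
Equivalently, d/dx [1/(1 - 6x)] = 6/(1 - 6x)^2.
For j = 40: 41 * 6^41 = 41 * 80204967233062404407033075859456 = 3288403656555558580688356110237696.

3288403656555558580688356110237696


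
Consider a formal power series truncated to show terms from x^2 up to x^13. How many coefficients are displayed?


From x^2 to x^13 inclusive, the count is 13 - 2 + 1 = 12.

12


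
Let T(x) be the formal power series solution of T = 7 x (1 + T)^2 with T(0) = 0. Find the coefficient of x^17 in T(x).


Apply the Lagrange inversion formula: if T = 7 x * phi(T) with phi(t) = (1 + t)^2, then [x^n] T = 7^n * (1/n) [t^(n-1)] phi(t)^n = 7^n * (1/n) [t^(n-1)] (1 + t)^(2n) = 7^n * (1/n) C(2n, n-1).
Using the identity C(2n, n-1) = C(2n, n) * n / (n+1), the unscaled factor equals C(2n, n) / (n+1) = C_n, the n-th Catalan number.
For n = 17: C_17 = C(34, 17) / 18 = 2333606220/18 = 129644790.
With the 7^17 = 232630513987207 factor, the coefficient is 232630513987207 * 129644790 = 30159334133463514201530.

30159334133463514201530


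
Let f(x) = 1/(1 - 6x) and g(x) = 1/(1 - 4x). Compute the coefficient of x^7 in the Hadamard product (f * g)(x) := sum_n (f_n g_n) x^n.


f has coefficients f_k = 6^k and g has coefficients g_k = 4^k, so the Hadamard product has coefficient (f*g)_k = 6^k * 4^k = 24^k.
For k = 7: 24^7 = 4586471424.

4586471424


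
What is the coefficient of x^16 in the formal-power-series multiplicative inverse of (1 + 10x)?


The inverse is 1/(1 + 10x). Apply the geometric identity 1/(1 - y) = sum_{k>=0} y^k with y = -10x:
1/(1 + 10x) = sum_{k>=0} (-10)^k x^k.
So the coefficient of x^16 is (-10)^16 = 10000000000000000.

10000000000000000


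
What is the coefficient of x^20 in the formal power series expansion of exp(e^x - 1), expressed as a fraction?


exp(e^x - 1) is the exponential generating function for the Bell numbers Bell_k: exp(e^x - 1) = sum_{k>=0} Bell_k x^k / k!.
So the coefficient of x^20 in exp(e^x - 1) is Bell_20 / 20!.
Computing: Bell_20 = 51724158235372 and 20! = 2432902008176640000, giving
51724158235372/2432902008176640000 = 263898766507/12412765347840000.

263898766507/12412765347840000
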